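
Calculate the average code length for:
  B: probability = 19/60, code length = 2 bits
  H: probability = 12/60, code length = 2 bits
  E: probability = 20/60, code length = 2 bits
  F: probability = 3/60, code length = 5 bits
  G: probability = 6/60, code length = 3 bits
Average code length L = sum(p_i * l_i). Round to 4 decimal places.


Weighted contributions p_i * l_i:
  B: (19/60) * 2 = 38/60
  H: (12/60) * 2 = 24/60
  E: (20/60) * 2 = 40/60
  F: (3/60) * 5 = 15/60
  G: (6/60) * 3 = 18/60
Sum = (38 + 24 + 40 + 15 + 18)/60 = 135/60

L = 135/60 = 2.2500 bits/symbol


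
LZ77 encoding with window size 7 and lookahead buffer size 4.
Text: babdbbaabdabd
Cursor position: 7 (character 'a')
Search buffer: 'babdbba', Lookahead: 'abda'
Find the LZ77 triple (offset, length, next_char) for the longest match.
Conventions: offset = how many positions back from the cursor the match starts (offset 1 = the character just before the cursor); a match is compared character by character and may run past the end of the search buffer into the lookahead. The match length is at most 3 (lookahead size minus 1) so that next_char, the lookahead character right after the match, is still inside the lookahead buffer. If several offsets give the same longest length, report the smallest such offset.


Try each offset into the search buffer:
  offset=1 (pos 6, char 'a'): match length 1
  offset=2 (pos 5, char 'b'): match length 0
  offset=3 (pos 4, char 'b'): match length 0
  offset=4 (pos 3, char 'd'): match length 0
  offset=5 (pos 2, char 'b'): match length 0
  offset=6 (pos 1, char 'a'): match length 3
  offset=7 (pos 0, char 'b'): match length 0
Longest match has length 3 at offset 6.
next_char = character at position 7 + 3 = 10 -> 'a'

Best match: offset=6, length=3 (matching 'abd' starting at position 1)
LZ77 triple: (6, 3, 'a')


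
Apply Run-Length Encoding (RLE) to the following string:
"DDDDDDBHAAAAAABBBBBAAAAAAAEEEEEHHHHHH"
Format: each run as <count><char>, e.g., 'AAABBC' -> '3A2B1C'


Scanning runs left to right:
  i=0: run of 'D' x 6 -> '6D'
  i=6: run of 'B' x 1 -> '1B'
  i=7: run of 'H' x 1 -> '1H'
  i=8: run of 'A' x 6 -> '6A'
  i=14: run of 'B' x 5 -> '5B'
  i=19: run of 'A' x 7 -> '7A'
  i=26: run of 'E' x 5 -> '5E'
  i=31: run of 'H' x 6 -> '6H'

RLE = 6D1B1H6A5B7A5E6H


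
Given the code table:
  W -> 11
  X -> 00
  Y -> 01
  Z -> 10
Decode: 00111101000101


Decoding:
00 -> X
11 -> W
11 -> W
01 -> Y
00 -> X
01 -> Y
01 -> Y


Result: XWWYXYY


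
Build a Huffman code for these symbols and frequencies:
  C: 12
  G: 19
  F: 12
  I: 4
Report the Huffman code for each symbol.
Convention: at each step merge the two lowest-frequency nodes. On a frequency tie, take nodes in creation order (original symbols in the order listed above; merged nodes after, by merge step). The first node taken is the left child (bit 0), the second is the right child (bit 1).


Huffman tree construction:
Step 1: Merge I(4) + C(12) = 16
Step 2: Merge F(12) + (I+C)(16) = 28
Step 3: Merge G(19) + (F+(I+C))(28) = 47
Read each symbol's code off the tree from the root (left child = 0, right child = 1).

Codes:
  C: 111 (length 3)
  G: 0 (length 1)
  F: 10 (length 2)
  I: 110 (length 3)
Average code length: 91/47 = 1.9362 bits/symbol


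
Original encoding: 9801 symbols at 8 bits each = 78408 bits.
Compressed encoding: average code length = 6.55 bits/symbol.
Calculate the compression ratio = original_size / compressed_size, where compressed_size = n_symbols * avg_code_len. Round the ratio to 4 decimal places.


original_size = n_symbols * orig_bits = 9801 * 8 = 78408 bits
compressed_size = n_symbols * avg_code_len = 9801 * 6.55 = 64196.55 bits
ratio = original_size / compressed_size = 78408 / 64196.55 = 1.2214

Compression ratio = 1.2214


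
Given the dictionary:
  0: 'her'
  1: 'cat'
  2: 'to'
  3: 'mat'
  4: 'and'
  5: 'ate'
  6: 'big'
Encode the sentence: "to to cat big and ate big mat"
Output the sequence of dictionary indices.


Look up each word in the dictionary:
  'to' -> 2
  'to' -> 2
  'cat' -> 1
  'big' -> 6
  'and' -> 4
  'ate' -> 5
  'big' -> 6
  'mat' -> 3

Encoded: [2, 2, 1, 6, 4, 5, 6, 3]


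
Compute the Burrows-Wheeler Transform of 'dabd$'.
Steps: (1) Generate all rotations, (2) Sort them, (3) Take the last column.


Rotations (sorted):
  0: $dabd -> last char: d
  1: abd$d -> last char: d
  2: bd$da -> last char: a
  3: d$dab -> last char: b
  4: dabd$ -> last char: $


BWT = ddab$


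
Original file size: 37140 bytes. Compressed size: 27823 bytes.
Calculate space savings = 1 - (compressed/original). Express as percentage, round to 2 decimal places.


ratio = compressed/original = 27823/37140 = 0.749138
savings = 1 - ratio = 1 - 0.749138 = 0.250862
as a percentage: 0.250862 * 100 = 25.09%

Space savings = 1 - 27823/37140 = 25.09%


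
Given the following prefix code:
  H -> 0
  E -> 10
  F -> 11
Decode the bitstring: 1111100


Decoding step by step:
Bits 11 -> F
Bits 11 -> F
Bits 10 -> E
Bits 0 -> H


Decoded message: FFEH


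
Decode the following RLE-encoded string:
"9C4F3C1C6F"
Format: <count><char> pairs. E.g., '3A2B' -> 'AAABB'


Expanding each <count><char> pair:
  9C -> 'CCCCCCCCC'
  4F -> 'FFFF'
  3C -> 'CCC'
  1C -> 'C'
  6F -> 'FFFFFF'

Decoded = CCCCCCCCCFFFFCCCCFFFFFF


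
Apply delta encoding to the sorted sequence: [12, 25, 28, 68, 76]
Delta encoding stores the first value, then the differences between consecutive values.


First value: 12
Deltas:
  25 - 12 = 13
  28 - 25 = 3
  68 - 28 = 40
  76 - 68 = 8


Delta encoded: [12, 13, 3, 40, 8]


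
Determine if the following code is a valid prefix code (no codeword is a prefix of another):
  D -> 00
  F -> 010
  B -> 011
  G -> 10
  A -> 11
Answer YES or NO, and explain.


Checking each pair (does one codeword prefix another?):
  D='00' vs F='010': no prefix
  D='00' vs B='011': no prefix
  D='00' vs G='10': no prefix
  D='00' vs A='11': no prefix
  F='010' vs D='00': no prefix
  F='010' vs B='011': no prefix
  F='010' vs G='10': no prefix
  F='010' vs A='11': no prefix
  B='011' vs D='00': no prefix
  B='011' vs F='010': no prefix
  B='011' vs G='10': no prefix
  B='011' vs A='11': no prefix
  G='10' vs D='00': no prefix
  G='10' vs F='010': no prefix
  G='10' vs B='011': no prefix
  G='10' vs A='11': no prefix
  A='11' vs D='00': no prefix
  A='11' vs F='010': no prefix
  A='11' vs B='011': no prefix
  A='11' vs G='10': no prefix
No violation found over all pairs.

YES -- this is a valid prefix code. No codeword is a prefix of any other codeword.


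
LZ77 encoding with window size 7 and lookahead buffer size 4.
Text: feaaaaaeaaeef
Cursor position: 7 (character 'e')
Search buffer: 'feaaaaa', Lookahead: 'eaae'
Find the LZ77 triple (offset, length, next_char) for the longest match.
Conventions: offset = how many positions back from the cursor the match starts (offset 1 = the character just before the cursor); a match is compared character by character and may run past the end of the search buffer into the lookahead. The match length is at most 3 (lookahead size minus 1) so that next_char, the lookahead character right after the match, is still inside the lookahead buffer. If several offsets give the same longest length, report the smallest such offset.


Try each offset into the search buffer:
  offset=1 (pos 6, char 'a'): match length 0
  offset=2 (pos 5, char 'a'): match length 0
  offset=3 (pos 4, char 'a'): match length 0
  offset=4 (pos 3, char 'a'): match length 0
  offset=5 (pos 2, char 'a'): match length 0
  offset=6 (pos 1, char 'e'): match length 3
  offset=7 (pos 0, char 'f'): match length 0
Longest match has length 3 at offset 6.
next_char = character at position 7 + 3 = 10 -> 'e'

Best match: offset=6, length=3 (matching 'eaa' starting at position 1)
LZ77 triple: (6, 3, 'e')


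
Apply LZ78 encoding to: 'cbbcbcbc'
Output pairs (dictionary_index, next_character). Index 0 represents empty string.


LZ78 encoding steps:
Dictionary: {0: ''}
Step 1: w='' (idx 0), next='c' -> output (0, 'c'), add 'c' as idx 1
Step 2: w='' (idx 0), next='b' -> output (0, 'b'), add 'b' as idx 2
Step 3: w='b' (idx 2), next='c' -> output (2, 'c'), add 'bc' as idx 3
Step 4: w='bc' (idx 3), next='b' -> output (3, 'b'), add 'bcb' as idx 4
Step 5: w='c' (idx 1), end of input -> output (1, '')


Encoded: [(0, 'c'), (0, 'b'), (2, 'c'), (3, 'b'), (1, '')]


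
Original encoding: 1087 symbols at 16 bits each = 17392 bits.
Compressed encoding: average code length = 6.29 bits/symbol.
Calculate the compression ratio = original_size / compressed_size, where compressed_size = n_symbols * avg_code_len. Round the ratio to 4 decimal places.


original_size = n_symbols * orig_bits = 1087 * 16 = 17392 bits
compressed_size = n_symbols * avg_code_len = 1087 * 6.29 = 6837.23 bits
ratio = original_size / compressed_size = 17392 / 6837.23 = 2.5437

Compression ratio = 2.5437


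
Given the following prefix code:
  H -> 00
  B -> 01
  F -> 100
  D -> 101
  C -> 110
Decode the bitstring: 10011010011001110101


Decoding step by step:
Bits 100 -> F
Bits 110 -> C
Bits 100 -> F
Bits 110 -> C
Bits 01 -> B
Bits 110 -> C
Bits 101 -> D


Decoded message: FCFCBCD


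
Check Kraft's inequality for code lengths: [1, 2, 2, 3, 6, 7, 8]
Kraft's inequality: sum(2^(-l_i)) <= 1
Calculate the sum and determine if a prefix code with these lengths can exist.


Sum = 2^(-1) + 2^(-2) + 2^(-2) + 2^(-3) + 2^(-6) + 2^(-7) + 2^(-8)
    = 0.5 + 0.25 + 0.25 + 0.125 + 0.015625 + 0.0078125 + 0.00390625
    = 295/256 = 1.15234375
Since 1.15234375 > 1, Kraft's inequality is NOT satisfied.
A prefix code with these lengths CANNOT exist.

Kraft sum = 1.15234375. Not satisfied.


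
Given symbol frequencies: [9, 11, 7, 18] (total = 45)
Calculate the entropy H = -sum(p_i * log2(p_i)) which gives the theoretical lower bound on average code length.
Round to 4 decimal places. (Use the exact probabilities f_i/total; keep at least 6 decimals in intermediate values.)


Per-symbol terms -p_i * log2(p_i) with p_i = f_i/45:
  p = 9/45 = 0.200000: log2(p) = -2.321928, -p*log2(p) = 0.464386
  p = 11/45 = 0.244444: log2(p) = -2.032421, -p*log2(p) = 0.496814
  p = 7/45 = 0.155556: log2(p) = -2.684498, -p*log2(p) = 0.417589
  p = 18/45 = 0.400000: log2(p) = -1.321928, -p*log2(p) = 0.528771
H = 0.464386 + 0.496814 + 0.417589 + 0.528771 = 1.907560

H = 1.9076 bits/symbol


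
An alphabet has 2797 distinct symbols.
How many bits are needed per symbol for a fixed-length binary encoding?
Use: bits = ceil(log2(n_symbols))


log2(2797) = 11.4497
Bracket: 2^11 = 2048 < 2797 <= 2^12 = 4096
So ceil(log2(2797)) = 12

bits = ceil(log2(2797)) = ceil(11.4497) = 12 bits


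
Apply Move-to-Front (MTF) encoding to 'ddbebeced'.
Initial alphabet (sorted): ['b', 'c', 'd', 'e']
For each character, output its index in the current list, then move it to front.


MTF encoding:
'd': index 2 in ['b', 'c', 'd', 'e'] -> ['d', 'b', 'c', 'e']
'd': index 0 in ['d', 'b', 'c', 'e'] -> ['d', 'b', 'c', 'e']
'b': index 1 in ['d', 'b', 'c', 'e'] -> ['b', 'd', 'c', 'e']
'e': index 3 in ['b', 'd', 'c', 'e'] -> ['e', 'b', 'd', 'c']
'b': index 1 in ['e', 'b', 'd', 'c'] -> ['b', 'e', 'd', 'c']
'e': index 1 in ['b', 'e', 'd', 'c'] -> ['e', 'b', 'd', 'c']
'c': index 3 in ['e', 'b', 'd', 'c'] -> ['c', 'e', 'b', 'd']
'e': index 1 in ['c', 'e', 'b', 'd'] -> ['e', 'c', 'b', 'd']
'd': index 3 in ['e', 'c', 'b', 'd'] -> ['d', 'e', 'c', 'b']


Output: [2, 0, 1, 3, 1, 1, 3, 1, 3]


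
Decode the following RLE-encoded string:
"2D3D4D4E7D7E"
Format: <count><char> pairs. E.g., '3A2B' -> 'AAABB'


Expanding each <count><char> pair:
  2D -> 'DD'
  3D -> 'DDD'
  4D -> 'DDDD'
  4E -> 'EEEE'
  7D -> 'DDDDDDD'
  7E -> 'EEEEEEE'

Decoded = DDDDDDDDDEEEEDDDDDDDEEEEEEE


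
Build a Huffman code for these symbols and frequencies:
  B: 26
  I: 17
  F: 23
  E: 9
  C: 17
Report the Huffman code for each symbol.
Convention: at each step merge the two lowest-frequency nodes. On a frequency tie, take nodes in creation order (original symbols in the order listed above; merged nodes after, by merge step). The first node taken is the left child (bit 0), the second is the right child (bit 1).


Huffman tree construction:
Step 1: Merge E(9) + I(17) = 26
Step 2: Merge C(17) + F(23) = 40
Step 3: Merge B(26) + (E+I)(26) = 52
Step 4: Merge (C+F)(40) + (B+(E+I))(52) = 92
Read each symbol's code off the tree from the root (left child = 0, right child = 1).

Codes:
  B: 10 (length 2)
  I: 111 (length 3)
  F: 01 (length 2)
  E: 110 (length 3)
  C: 00 (length 2)
Average code length: 210/92 = 2.2826 bits/symbol


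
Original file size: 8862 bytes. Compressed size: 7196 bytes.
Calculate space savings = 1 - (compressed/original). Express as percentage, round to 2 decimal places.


ratio = compressed/original = 7196/8862 = 0.812006
savings = 1 - ratio = 1 - 0.812006 = 0.187994
as a percentage: 0.187994 * 100 = 18.8%

Space savings = 1 - 7196/8862 = 18.8%


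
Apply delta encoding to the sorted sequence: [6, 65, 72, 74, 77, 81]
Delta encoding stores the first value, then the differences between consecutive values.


First value: 6
Deltas:
  65 - 6 = 59
  72 - 65 = 7
  74 - 72 = 2
  77 - 74 = 3
  81 - 77 = 4


Delta encoded: [6, 59, 7, 2, 3, 4]


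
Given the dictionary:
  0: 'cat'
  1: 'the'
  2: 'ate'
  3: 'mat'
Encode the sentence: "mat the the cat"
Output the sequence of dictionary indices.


Look up each word in the dictionary:
  'mat' -> 3
  'the' -> 1
  'the' -> 1
  'cat' -> 0

Encoded: [3, 1, 1, 0]


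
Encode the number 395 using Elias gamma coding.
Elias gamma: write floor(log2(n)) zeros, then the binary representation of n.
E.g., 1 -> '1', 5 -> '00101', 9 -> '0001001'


num_bits = floor(log2(395)) + 1 = 9
leading_zeros = num_bits - 1 = 8
binary(395) = 110001011

Elias gamma(395) = '00000000' + '110001011' = 00000000110001011 (17 bits)


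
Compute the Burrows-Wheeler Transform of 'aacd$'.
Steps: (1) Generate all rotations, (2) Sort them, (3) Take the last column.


Rotations (sorted):
  0: $aacd -> last char: d
  1: aacd$ -> last char: $
  2: acd$a -> last char: a
  3: cd$aa -> last char: a
  4: d$aac -> last char: c


BWT = d$aac


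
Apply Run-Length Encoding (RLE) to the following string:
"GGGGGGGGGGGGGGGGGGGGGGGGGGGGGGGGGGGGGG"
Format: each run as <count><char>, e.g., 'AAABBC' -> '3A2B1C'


Scanning runs left to right:
  i=0: run of 'G' x 38 -> '38G'

RLE = 38G


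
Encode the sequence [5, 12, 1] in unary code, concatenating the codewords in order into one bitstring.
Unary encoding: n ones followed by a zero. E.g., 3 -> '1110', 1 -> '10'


Encode each number as n ones followed by a terminating 0:
  5 -> 111110 (6 bits)
  12 -> 1111111111110 (13 bits)
  1 -> 10 (2 bits)
Total length = 6 + 13 + 2 = 21 bits.

Unary([5, 12, 1]) = 111110111111111111010 (21 bits)


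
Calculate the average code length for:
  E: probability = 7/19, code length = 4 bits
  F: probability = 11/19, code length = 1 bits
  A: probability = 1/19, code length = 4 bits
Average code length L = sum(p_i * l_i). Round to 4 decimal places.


Weighted contributions p_i * l_i:
  E: (7/19) * 4 = 28/19
  F: (11/19) * 1 = 11/19
  A: (1/19) * 4 = 4/19
Sum = (28 + 11 + 4)/19 = 43/19

L = 43/19 = 2.2632 bits/symbol


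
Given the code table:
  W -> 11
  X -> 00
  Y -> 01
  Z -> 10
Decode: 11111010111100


Decoding:
11 -> W
11 -> W
10 -> Z
10 -> Z
11 -> W
11 -> W
00 -> X


Result: WWZZWWX


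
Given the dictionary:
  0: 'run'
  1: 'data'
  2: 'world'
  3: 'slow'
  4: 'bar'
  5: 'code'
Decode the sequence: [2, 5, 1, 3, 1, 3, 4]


Look up each index in the dictionary:
  2 -> 'world'
  5 -> 'code'
  1 -> 'data'
  3 -> 'slow'
  1 -> 'data'
  3 -> 'slow'
  4 -> 'bar'

Decoded: "world code data slow data slow bar"


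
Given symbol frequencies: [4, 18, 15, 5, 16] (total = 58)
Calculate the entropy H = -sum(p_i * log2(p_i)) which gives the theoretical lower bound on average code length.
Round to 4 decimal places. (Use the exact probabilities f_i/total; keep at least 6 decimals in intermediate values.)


Per-symbol terms -p_i * log2(p_i) with p_i = f_i/58:
  p = 4/58 = 0.068966: log2(p) = -3.857981, -p*log2(p) = 0.266068
  p = 18/58 = 0.310345: log2(p) = -1.688056, -p*log2(p) = 0.523879
  p = 15/58 = 0.258621: log2(p) = -1.951090, -p*log2(p) = 0.504592
  p = 5/58 = 0.086207: log2(p) = -3.536053, -p*log2(p) = 0.304832
  p = 16/58 = 0.275862: log2(p) = -1.857981, -p*log2(p) = 0.512546
H = 0.266068 + 0.523879 + 0.504592 + 0.304832 + 0.512546 = 2.111917

H = 2.1119 bits/symbol


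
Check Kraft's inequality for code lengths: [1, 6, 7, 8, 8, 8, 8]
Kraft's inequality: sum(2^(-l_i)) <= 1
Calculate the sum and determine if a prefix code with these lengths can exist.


Sum = 2^(-1) + 2^(-6) + 2^(-7) + 2^(-8) + 2^(-8) + 2^(-8) + 2^(-8)
    = 0.5 + 0.015625 + 0.0078125 + 0.00390625 + 0.00390625 + 0.00390625 + 0.00390625
    = 138/256 = 0.5390625
Since 0.5390625 <= 1, Kraft's inequality IS satisfied.
A prefix code with these lengths CAN exist.

Kraft sum = 0.5390625. Satisfied.


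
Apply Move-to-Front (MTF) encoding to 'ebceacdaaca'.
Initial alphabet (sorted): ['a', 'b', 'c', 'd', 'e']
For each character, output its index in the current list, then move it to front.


MTF encoding:
'e': index 4 in ['a', 'b', 'c', 'd', 'e'] -> ['e', 'a', 'b', 'c', 'd']
'b': index 2 in ['e', 'a', 'b', 'c', 'd'] -> ['b', 'e', 'a', 'c', 'd']
'c': index 3 in ['b', 'e', 'a', 'c', 'd'] -> ['c', 'b', 'e', 'a', 'd']
'e': index 2 in ['c', 'b', 'e', 'a', 'd'] -> ['e', 'c', 'b', 'a', 'd']
'a': index 3 in ['e', 'c', 'b', 'a', 'd'] -> ['a', 'e', 'c', 'b', 'd']
'c': index 2 in ['a', 'e', 'c', 'b', 'd'] -> ['c', 'a', 'e', 'b', 'd']
'd': index 4 in ['c', 'a', 'e', 'b', 'd'] -> ['d', 'c', 'a', 'e', 'b']
'a': index 2 in ['d', 'c', 'a', 'e', 'b'] -> ['a', 'd', 'c', 'e', 'b']
'a': index 0 in ['a', 'd', 'c', 'e', 'b'] -> ['a', 'd', 'c', 'e', 'b']
'c': index 2 in ['a', 'd', 'c', 'e', 'b'] -> ['c', 'a', 'd', 'e', 'b']
'a': index 1 in ['c', 'a', 'd', 'e', 'b'] -> ['a', 'c', 'd', 'e', 'b']


Output: [4, 2, 3, 2, 3, 2, 4, 2, 0, 2, 1]


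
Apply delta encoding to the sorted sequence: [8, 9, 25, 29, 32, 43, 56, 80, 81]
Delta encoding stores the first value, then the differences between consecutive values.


First value: 8
Deltas:
  9 - 8 = 1
  25 - 9 = 16
  29 - 25 = 4
  32 - 29 = 3
  43 - 32 = 11
  56 - 43 = 13
  80 - 56 = 24
  81 - 80 = 1


Delta encoded: [8, 1, 16, 4, 3, 11, 13, 24, 1]


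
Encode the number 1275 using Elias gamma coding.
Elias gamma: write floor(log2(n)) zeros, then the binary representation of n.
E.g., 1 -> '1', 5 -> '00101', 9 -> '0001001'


num_bits = floor(log2(1275)) + 1 = 11
leading_zeros = num_bits - 1 = 10
binary(1275) = 10011111011

Elias gamma(1275) = '0000000000' + '10011111011' = 000000000010011111011 (21 bits)


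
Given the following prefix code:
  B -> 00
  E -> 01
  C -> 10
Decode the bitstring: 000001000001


Decoding step by step:
Bits 00 -> B
Bits 00 -> B
Bits 01 -> E
Bits 00 -> B
Bits 00 -> B
Bits 01 -> E


Decoded message: BBEBBE


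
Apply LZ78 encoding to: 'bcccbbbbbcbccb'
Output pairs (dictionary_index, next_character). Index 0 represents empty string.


LZ78 encoding steps:
Dictionary: {0: ''}
Step 1: w='' (idx 0), next='b' -> output (0, 'b'), add 'b' as idx 1
Step 2: w='' (idx 0), next='c' -> output (0, 'c'), add 'c' as idx 2
Step 3: w='c' (idx 2), next='c' -> output (2, 'c'), add 'cc' as idx 3
Step 4: w='b' (idx 1), next='b' -> output (1, 'b'), add 'bb' as idx 4
Step 5: w='bb' (idx 4), next='b' -> output (4, 'b'), add 'bbb' as idx 5
Step 6: w='c' (idx 2), next='b' -> output (2, 'b'), add 'cb' as idx 6
Step 7: w='cc' (idx 3), next='b' -> output (3, 'b'), add 'ccb' as idx 7


Encoded: [(0, 'b'), (0, 'c'), (2, 'c'), (1, 'b'), (4, 'b'), (2, 'b'), (3, 'b')]


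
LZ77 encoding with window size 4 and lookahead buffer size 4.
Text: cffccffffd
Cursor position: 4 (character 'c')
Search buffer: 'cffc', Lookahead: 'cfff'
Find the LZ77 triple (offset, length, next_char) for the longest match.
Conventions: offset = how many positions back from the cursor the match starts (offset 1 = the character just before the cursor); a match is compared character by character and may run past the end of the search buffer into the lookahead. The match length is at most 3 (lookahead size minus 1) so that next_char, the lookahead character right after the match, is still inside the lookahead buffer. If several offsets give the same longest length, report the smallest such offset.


Try each offset into the search buffer:
  offset=1 (pos 3, char 'c'): match length 1
  offset=2 (pos 2, char 'f'): match length 0
  offset=3 (pos 1, char 'f'): match length 0
  offset=4 (pos 0, char 'c'): match length 3
Longest match has length 3 at offset 4.
next_char = character at position 4 + 3 = 7 -> 'f'

Best match: offset=4, length=3 (matching 'cff' starting at position 0)
LZ77 triple: (4, 3, 'f')


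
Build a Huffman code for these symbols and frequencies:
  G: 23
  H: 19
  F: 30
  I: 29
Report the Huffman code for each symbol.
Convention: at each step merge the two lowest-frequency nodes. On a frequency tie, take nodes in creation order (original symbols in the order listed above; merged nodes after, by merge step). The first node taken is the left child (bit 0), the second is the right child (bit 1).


Huffman tree construction:
Step 1: Merge H(19) + G(23) = 42
Step 2: Merge I(29) + F(30) = 59
Step 3: Merge (H+G)(42) + (I+F)(59) = 101
Read each symbol's code off the tree from the root (left child = 0, right child = 1).

Codes:
  G: 01 (length 2)
  H: 00 (length 2)
  F: 11 (length 2)
  I: 10 (length 2)
Average code length: 202/101 = 2.0000 bits/symbol


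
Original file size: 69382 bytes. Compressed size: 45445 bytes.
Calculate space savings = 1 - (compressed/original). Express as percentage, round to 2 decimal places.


ratio = compressed/original = 45445/69382 = 0.654997
savings = 1 - ratio = 1 - 0.654997 = 0.345003
as a percentage: 0.345003 * 100 = 34.5%

Space savings = 1 - 45445/69382 = 34.5%


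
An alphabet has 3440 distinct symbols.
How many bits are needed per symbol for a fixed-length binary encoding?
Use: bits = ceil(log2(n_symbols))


log2(3440) = 11.7482
Bracket: 2^11 = 2048 < 3440 <= 2^12 = 4096
So ceil(log2(3440)) = 12

bits = ceil(log2(3440)) = ceil(11.7482) = 12 bits


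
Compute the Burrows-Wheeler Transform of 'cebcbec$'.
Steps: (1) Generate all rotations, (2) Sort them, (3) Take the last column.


Rotations (sorted):
  0: $cebcbec -> last char: c
  1: bcbec$ce -> last char: e
  2: bec$cebc -> last char: c
  3: c$cebcbe -> last char: e
  4: cbec$ceb -> last char: b
  5: cebcbec$ -> last char: $
  6: ebcbec$c -> last char: c
  7: ec$cebcb -> last char: b


BWT = ceceb$cb


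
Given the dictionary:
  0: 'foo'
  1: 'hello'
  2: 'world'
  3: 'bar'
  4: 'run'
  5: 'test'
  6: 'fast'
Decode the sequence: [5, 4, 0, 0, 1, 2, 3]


Look up each index in the dictionary:
  5 -> 'test'
  4 -> 'run'
  0 -> 'foo'
  0 -> 'foo'
  1 -> 'hello'
  2 -> 'world'
  3 -> 'bar'

Decoded: "test run foo foo hello world bar"


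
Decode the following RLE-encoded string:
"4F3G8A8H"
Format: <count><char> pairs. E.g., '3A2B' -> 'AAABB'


Expanding each <count><char> pair:
  4F -> 'FFFF'
  3G -> 'GGG'
  8A -> 'AAAAAAAA'
  8H -> 'HHHHHHHH'

Decoded = FFFFGGGAAAAAAAAHHHHHHHH


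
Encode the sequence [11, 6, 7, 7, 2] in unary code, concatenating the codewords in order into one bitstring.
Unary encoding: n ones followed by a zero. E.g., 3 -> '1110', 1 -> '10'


Encode each number as n ones followed by a terminating 0:
  11 -> 111111111110 (12 bits)
  6 -> 1111110 (7 bits)
  7 -> 11111110 (8 bits)
  7 -> 11111110 (8 bits)
  2 -> 110 (3 bits)
Total length = 12 + 7 + 8 + 8 + 3 = 38 bits.

Unary([11, 6, 7, 7, 2]) = 11111111111011111101111111011111110110 (38 bits)


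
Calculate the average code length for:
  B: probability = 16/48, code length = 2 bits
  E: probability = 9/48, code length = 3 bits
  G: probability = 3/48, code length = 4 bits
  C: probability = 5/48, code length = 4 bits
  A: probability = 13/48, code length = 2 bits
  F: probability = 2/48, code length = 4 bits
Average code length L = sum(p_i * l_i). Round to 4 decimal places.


Weighted contributions p_i * l_i:
  B: (16/48) * 2 = 32/48
  E: (9/48) * 3 = 27/48
  G: (3/48) * 4 = 12/48
  C: (5/48) * 4 = 20/48
  A: (13/48) * 2 = 26/48
  F: (2/48) * 4 = 8/48
Sum = (32 + 27 + 12 + 20 + 26 + 8)/48 = 125/48

L = 125/48 = 2.6042 bits/symbol


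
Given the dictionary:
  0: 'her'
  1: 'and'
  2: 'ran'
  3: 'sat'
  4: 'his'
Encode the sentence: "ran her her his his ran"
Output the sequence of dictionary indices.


Look up each word in the dictionary:
  'ran' -> 2
  'her' -> 0
  'her' -> 0
  'his' -> 4
  'his' -> 4
  'ran' -> 2

Encoded: [2, 0, 0, 4, 4, 2]


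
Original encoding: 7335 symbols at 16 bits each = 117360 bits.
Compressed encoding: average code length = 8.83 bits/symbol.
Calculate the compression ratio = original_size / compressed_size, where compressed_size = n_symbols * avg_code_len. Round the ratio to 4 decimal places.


original_size = n_symbols * orig_bits = 7335 * 16 = 117360 bits
compressed_size = n_symbols * avg_code_len = 7335 * 8.83 = 64768.05 bits
ratio = original_size / compressed_size = 117360 / 64768.05 = 1.812

Compression ratio = 1.812


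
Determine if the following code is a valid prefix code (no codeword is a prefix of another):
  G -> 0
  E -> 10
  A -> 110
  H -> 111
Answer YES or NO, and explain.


Checking each pair (does one codeword prefix another?):
  G='0' vs E='10': no prefix
  G='0' vs A='110': no prefix
  G='0' vs H='111': no prefix
  E='10' vs G='0': no prefix
  E='10' vs A='110': no prefix
  E='10' vs H='111': no prefix
  A='110' vs G='0': no prefix
  A='110' vs E='10': no prefix
  A='110' vs H='111': no prefix
  H='111' vs G='0': no prefix
  H='111' vs E='10': no prefix
  H='111' vs A='110': no prefix
No violation found over all pairs.

YES -- this is a valid prefix code. No codeword is a prefix of any other codeword.


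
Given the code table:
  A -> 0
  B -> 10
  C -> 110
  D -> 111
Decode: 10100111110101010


Decoding:
10 -> B
10 -> B
0 -> A
111 -> D
110 -> C
10 -> B
10 -> B
10 -> B


Result: BBADCBBB


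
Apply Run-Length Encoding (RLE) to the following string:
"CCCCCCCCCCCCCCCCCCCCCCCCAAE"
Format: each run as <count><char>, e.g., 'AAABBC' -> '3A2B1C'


Scanning runs left to right:
  i=0: run of 'C' x 24 -> '24C'
  i=24: run of 'A' x 2 -> '2A'
  i=26: run of 'E' x 1 -> '1E'

RLE = 24C2A1E


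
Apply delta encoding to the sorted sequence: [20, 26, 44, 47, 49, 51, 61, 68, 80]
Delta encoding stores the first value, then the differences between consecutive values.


First value: 20
Deltas:
  26 - 20 = 6
  44 - 26 = 18
  47 - 44 = 3
  49 - 47 = 2
  51 - 49 = 2
  61 - 51 = 10
  68 - 61 = 7
  80 - 68 = 12


Delta encoded: [20, 6, 18, 3, 2, 2, 10, 7, 12]


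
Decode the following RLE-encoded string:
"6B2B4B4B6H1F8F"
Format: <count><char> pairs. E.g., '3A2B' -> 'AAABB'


Expanding each <count><char> pair:
  6B -> 'BBBBBB'
  2B -> 'BB'
  4B -> 'BBBB'
  4B -> 'BBBB'
  6H -> 'HHHHHH'
  1F -> 'F'
  8F -> 'FFFFFFFF'

Decoded = BBBBBBBBBBBBBBBBHHHHHHFFFFFFFFF


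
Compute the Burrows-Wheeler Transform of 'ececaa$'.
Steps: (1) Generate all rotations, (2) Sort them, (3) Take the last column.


Rotations (sorted):
  0: $ececaa -> last char: a
  1: a$ececa -> last char: a
  2: aa$ecec -> last char: c
  3: caa$ece -> last char: e
  4: cecaa$e -> last char: e
  5: ecaa$ec -> last char: c
  6: ececaa$ -> last char: $


BWT = aaceec$


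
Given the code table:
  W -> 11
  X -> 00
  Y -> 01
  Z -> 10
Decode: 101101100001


Decoding:
10 -> Z
11 -> W
01 -> Y
10 -> Z
00 -> X
01 -> Y


Result: ZWYZXY


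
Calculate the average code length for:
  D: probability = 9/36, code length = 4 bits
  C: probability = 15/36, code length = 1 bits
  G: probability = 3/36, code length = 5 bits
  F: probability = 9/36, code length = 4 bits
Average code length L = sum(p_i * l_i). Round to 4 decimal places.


Weighted contributions p_i * l_i:
  D: (9/36) * 4 = 36/36
  C: (15/36) * 1 = 15/36
  G: (3/36) * 5 = 15/36
  F: (9/36) * 4 = 36/36
Sum = (36 + 15 + 15 + 36)/36 = 102/36

L = 102/36 = 2.8333 bits/symbol


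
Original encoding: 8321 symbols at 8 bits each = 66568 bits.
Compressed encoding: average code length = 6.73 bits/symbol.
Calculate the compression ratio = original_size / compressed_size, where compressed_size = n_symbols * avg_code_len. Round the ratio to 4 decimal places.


original_size = n_symbols * orig_bits = 8321 * 8 = 66568 bits
compressed_size = n_symbols * avg_code_len = 8321 * 6.73 = 56000.33 bits
ratio = original_size / compressed_size = 66568 / 56000.33 = 1.1887

Compression ratio = 1.1887


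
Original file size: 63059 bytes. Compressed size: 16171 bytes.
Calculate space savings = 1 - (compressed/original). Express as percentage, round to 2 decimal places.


ratio = compressed/original = 16171/63059 = 0.256442
savings = 1 - ratio = 1 - 0.256442 = 0.743558
as a percentage: 0.743558 * 100 = 74.36%

Space savings = 1 - 16171/63059 = 74.36%


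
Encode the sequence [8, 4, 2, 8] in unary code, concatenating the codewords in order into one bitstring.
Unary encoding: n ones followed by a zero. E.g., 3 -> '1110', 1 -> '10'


Encode each number as n ones followed by a terminating 0:
  8 -> 111111110 (9 bits)
  4 -> 11110 (5 bits)
  2 -> 110 (3 bits)
  8 -> 111111110 (9 bits)
Total length = 9 + 5 + 3 + 9 = 26 bits.

Unary([8, 4, 2, 8]) = 11111111011110110111111110 (26 bits)


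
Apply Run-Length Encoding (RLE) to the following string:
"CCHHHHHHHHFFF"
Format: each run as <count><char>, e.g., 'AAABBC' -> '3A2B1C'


Scanning runs left to right:
  i=0: run of 'C' x 2 -> '2C'
  i=2: run of 'H' x 8 -> '8H'
  i=10: run of 'F' x 3 -> '3F'

RLE = 2C8H3F


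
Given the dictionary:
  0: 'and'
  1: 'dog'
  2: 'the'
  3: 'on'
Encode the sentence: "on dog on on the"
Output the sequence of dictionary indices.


Look up each word in the dictionary:
  'on' -> 3
  'dog' -> 1
  'on' -> 3
  'on' -> 3
  'the' -> 2

Encoded: [3, 1, 3, 3, 2]


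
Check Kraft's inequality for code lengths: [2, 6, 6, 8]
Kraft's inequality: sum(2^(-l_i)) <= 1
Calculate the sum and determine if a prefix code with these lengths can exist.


Sum = 2^(-2) + 2^(-6) + 2^(-6) + 2^(-8)
    = 0.25 + 0.015625 + 0.015625 + 0.00390625
    = 73/256 = 0.28515625
Since 0.28515625 <= 1, Kraft's inequality IS satisfied.
A prefix code with these lengths CAN exist.

Kraft sum = 0.28515625. Satisfied.


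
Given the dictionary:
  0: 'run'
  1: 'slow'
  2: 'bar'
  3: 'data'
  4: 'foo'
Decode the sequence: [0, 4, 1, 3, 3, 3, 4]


Look up each index in the dictionary:
  0 -> 'run'
  4 -> 'foo'
  1 -> 'slow'
  3 -> 'data'
  3 -> 'data'
  3 -> 'data'
  4 -> 'foo'

Decoded: "run foo slow data data data foo"


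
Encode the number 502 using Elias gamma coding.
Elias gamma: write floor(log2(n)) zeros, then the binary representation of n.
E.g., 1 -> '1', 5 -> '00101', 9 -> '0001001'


num_bits = floor(log2(502)) + 1 = 9
leading_zeros = num_bits - 1 = 8
binary(502) = 111110110

Elias gamma(502) = '00000000' + '111110110' = 00000000111110110 (17 bits)


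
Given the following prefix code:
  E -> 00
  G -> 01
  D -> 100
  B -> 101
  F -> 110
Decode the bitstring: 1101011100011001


Decoding step by step:
Bits 110 -> F
Bits 101 -> B
Bits 110 -> F
Bits 00 -> E
Bits 110 -> F
Bits 01 -> G


Decoded message: FBFEFG


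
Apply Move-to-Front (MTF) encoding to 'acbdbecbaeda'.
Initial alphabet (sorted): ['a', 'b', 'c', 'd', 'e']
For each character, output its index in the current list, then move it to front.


MTF encoding:
'a': index 0 in ['a', 'b', 'c', 'd', 'e'] -> ['a', 'b', 'c', 'd', 'e']
'c': index 2 in ['a', 'b', 'c', 'd', 'e'] -> ['c', 'a', 'b', 'd', 'e']
'b': index 2 in ['c', 'a', 'b', 'd', 'e'] -> ['b', 'c', 'a', 'd', 'e']
'd': index 3 in ['b', 'c', 'a', 'd', 'e'] -> ['d', 'b', 'c', 'a', 'e']
'b': index 1 in ['d', 'b', 'c', 'a', 'e'] -> ['b', 'd', 'c', 'a', 'e']
'e': index 4 in ['b', 'd', 'c', 'a', 'e'] -> ['e', 'b', 'd', 'c', 'a']
'c': index 3 in ['e', 'b', 'd', 'c', 'a'] -> ['c', 'e', 'b', 'd', 'a']
'b': index 2 in ['c', 'e', 'b', 'd', 'a'] -> ['b', 'c', 'e', 'd', 'a']
'a': index 4 in ['b', 'c', 'e', 'd', 'a'] -> ['a', 'b', 'c', 'e', 'd']
'e': index 3 in ['a', 'b', 'c', 'e', 'd'] -> ['e', 'a', 'b', 'c', 'd']
'd': index 4 in ['e', 'a', 'b', 'c', 'd'] -> ['d', 'e', 'a', 'b', 'c']
'a': index 2 in ['d', 'e', 'a', 'b', 'c'] -> ['a', 'd', 'e', 'b', 'c']


Output: [0, 2, 2, 3, 1, 4, 3, 2, 4, 3, 4, 2]


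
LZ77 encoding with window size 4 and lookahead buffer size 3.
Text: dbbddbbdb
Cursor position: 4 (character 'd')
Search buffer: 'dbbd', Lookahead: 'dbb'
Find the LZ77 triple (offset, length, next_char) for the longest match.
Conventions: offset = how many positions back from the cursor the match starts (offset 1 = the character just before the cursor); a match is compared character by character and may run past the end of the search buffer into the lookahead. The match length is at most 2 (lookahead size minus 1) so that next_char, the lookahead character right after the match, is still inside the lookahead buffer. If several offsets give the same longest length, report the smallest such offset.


Try each offset into the search buffer:
  offset=1 (pos 3, char 'd'): match length 1
  offset=2 (pos 2, char 'b'): match length 0
  offset=3 (pos 1, char 'b'): match length 0
  offset=4 (pos 0, char 'd'): match length 2
Longest match has length 2 at offset 4.
next_char = character at position 4 + 2 = 6 -> 'b'

Best match: offset=4, length=2 (matching 'db' starting at position 0)
LZ77 triple: (4, 2, 'b')


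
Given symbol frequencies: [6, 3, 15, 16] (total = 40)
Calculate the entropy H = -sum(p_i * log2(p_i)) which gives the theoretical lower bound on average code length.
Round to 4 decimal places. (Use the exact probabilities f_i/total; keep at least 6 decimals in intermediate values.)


Per-symbol terms -p_i * log2(p_i) with p_i = f_i/40:
  p = 6/40 = 0.150000: log2(p) = -2.736966, -p*log2(p) = 0.410545
  p = 3/40 = 0.075000: log2(p) = -3.736966, -p*log2(p) = 0.280272
  p = 15/40 = 0.375000: log2(p) = -1.415037, -p*log2(p) = 0.530639
  p = 16/40 = 0.400000: log2(p) = -1.321928, -p*log2(p) = 0.528771
H = 0.410545 + 0.280272 + 0.530639 + 0.528771 = 1.750227

H = 1.7502 bits/symbol


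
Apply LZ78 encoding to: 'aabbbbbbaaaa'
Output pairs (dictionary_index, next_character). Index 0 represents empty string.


LZ78 encoding steps:
Dictionary: {0: ''}
Step 1: w='' (idx 0), next='a' -> output (0, 'a'), add 'a' as idx 1
Step 2: w='a' (idx 1), next='b' -> output (1, 'b'), add 'ab' as idx 2
Step 3: w='' (idx 0), next='b' -> output (0, 'b'), add 'b' as idx 3
Step 4: w='b' (idx 3), next='b' -> output (3, 'b'), add 'bb' as idx 4
Step 5: w='bb' (idx 4), next='a' -> output (4, 'a'), add 'bba' as idx 5
Step 6: w='a' (idx 1), next='a' -> output (1, 'a'), add 'aa' as idx 6
Step 7: w='a' (idx 1), end of input -> output (1, '')


Encoded: [(0, 'a'), (1, 'b'), (0, 'b'), (3, 'b'), (4, 'a'), (1, 'a'), (1, '')]


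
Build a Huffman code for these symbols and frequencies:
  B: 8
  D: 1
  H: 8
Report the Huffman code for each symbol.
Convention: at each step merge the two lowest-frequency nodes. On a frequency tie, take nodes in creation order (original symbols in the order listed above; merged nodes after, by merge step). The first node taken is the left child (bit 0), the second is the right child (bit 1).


Huffman tree construction:
Step 1: Merge D(1) + B(8) = 9
Step 2: Merge H(8) + (D+B)(9) = 17
Read each symbol's code off the tree from the root (left child = 0, right child = 1).

Codes:
  B: 11 (length 2)
  D: 10 (length 2)
  H: 0 (length 1)
Average code length: 26/17 = 1.5294 bits/symbol


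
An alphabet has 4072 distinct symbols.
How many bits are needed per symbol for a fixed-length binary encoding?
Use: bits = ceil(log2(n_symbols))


log2(4072) = 11.9915
Bracket: 2^11 = 2048 < 4072 <= 2^12 = 4096
So ceil(log2(4072)) = 12

bits = ceil(log2(4072)) = ceil(11.9915) = 12 bits


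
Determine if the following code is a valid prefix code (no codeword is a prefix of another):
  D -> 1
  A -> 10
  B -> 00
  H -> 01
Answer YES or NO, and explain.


Checking each pair (does one codeword prefix another?):
  D='1' vs A='10': prefix -- VIOLATION

NO -- this is NOT a valid prefix code. D (1) is a prefix of A (10).


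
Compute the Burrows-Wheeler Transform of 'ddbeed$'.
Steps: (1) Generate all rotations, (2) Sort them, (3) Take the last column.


Rotations (sorted):
  0: $ddbeed -> last char: d
  1: beed$dd -> last char: d
  2: d$ddbee -> last char: e
  3: dbeed$d -> last char: d
  4: ddbeed$ -> last char: $
  5: ed$ddbe -> last char: e
  6: eed$ddb -> last char: b


BWT = dded$eb


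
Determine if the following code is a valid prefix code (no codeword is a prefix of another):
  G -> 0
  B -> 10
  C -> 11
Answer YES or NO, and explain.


Checking each pair (does one codeword prefix another?):
  G='0' vs B='10': no prefix
  G='0' vs C='11': no prefix
  B='10' vs G='0': no prefix
  B='10' vs C='11': no prefix
  C='11' vs G='0': no prefix
  C='11' vs B='10': no prefix
No violation found over all pairs.

YES -- this is a valid prefix code. No codeword is a prefix of any other codeword.


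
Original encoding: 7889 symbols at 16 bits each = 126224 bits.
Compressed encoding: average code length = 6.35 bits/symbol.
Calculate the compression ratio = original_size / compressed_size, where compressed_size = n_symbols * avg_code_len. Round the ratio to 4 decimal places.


original_size = n_symbols * orig_bits = 7889 * 16 = 126224 bits
compressed_size = n_symbols * avg_code_len = 7889 * 6.35 = 50095.15 bits
ratio = original_size / compressed_size = 126224 / 50095.15 = 2.5197

Compression ratio = 2.5197


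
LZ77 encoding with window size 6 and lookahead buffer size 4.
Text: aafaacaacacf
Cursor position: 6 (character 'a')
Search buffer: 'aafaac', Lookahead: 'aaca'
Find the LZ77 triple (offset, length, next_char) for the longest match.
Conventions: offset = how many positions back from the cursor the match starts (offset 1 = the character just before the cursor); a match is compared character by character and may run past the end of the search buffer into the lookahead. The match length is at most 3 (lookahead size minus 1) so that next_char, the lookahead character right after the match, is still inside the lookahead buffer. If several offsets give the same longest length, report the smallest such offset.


Try each offset into the search buffer:
  offset=1 (pos 5, char 'c'): match length 0
  offset=2 (pos 4, char 'a'): match length 1
  offset=3 (pos 3, char 'a'): match length 3
  offset=4 (pos 2, char 'f'): match length 0
  offset=5 (pos 1, char 'a'): match length 1
  offset=6 (pos 0, char 'a'): match length 2
Longest match has length 3 at offset 3.
next_char = character at position 6 + 3 = 9 -> 'a'

Best match: offset=3, length=3 (matching 'aac' starting at position 3)
LZ77 triple: (3, 3, 'a')


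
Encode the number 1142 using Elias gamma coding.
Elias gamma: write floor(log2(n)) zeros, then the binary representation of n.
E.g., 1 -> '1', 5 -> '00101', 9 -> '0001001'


num_bits = floor(log2(1142)) + 1 = 11
leading_zeros = num_bits - 1 = 10
binary(1142) = 10001110110

Elias gamma(1142) = '0000000000' + '10001110110' = 000000000010001110110 (21 bits)


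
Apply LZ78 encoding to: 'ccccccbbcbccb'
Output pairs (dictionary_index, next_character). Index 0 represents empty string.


LZ78 encoding steps:
Dictionary: {0: ''}
Step 1: w='' (idx 0), next='c' -> output (0, 'c'), add 'c' as idx 1
Step 2: w='c' (idx 1), next='c' -> output (1, 'c'), add 'cc' as idx 2
Step 3: w='cc' (idx 2), next='c' -> output (2, 'c'), add 'ccc' as idx 3
Step 4: w='' (idx 0), next='b' -> output (0, 'b'), add 'b' as idx 4
Step 5: w='b' (idx 4), next='c' -> output (4, 'c'), add 'bc' as idx 5
Step 6: w='bc' (idx 5), next='c' -> output (5, 'c'), add 'bcc' as idx 6
Step 7: w='b' (idx 4), end of input -> output (4, '')


Encoded: [(0, 'c'), (1, 'c'), (2, 'c'), (0, 'b'), (4, 'c'), (5, 'c'), (4, '')]
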